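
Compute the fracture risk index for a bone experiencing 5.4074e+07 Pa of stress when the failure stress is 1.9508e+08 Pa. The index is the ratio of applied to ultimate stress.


FRI = applied / ultimate
FRI = 5.4074e+07 / 1.9508e+08
FRI = 0.2772


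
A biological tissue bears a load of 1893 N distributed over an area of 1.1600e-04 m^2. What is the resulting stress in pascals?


stress = F / A
stress = 1893 / 1.1600e-04
stress = 1.6319e+07


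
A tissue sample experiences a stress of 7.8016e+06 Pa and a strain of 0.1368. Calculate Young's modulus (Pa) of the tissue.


E = stress / strain
E = 7.8016e+06 / 0.1368
E = 5.7029e+07


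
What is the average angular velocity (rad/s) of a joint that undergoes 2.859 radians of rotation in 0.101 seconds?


omega = delta_theta / delta_t
omega = 2.859 / 0.101
omega = 28.3069


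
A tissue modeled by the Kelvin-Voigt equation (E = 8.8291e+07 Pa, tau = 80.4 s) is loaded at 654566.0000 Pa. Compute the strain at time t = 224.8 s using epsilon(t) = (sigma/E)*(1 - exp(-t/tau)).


epsilon(t) = (sigma/E) * (1 - exp(-t/tau))
sigma/E = 654566.0000 / 8.8291e+07 = 0.0074
exp(-t/tau) = exp(-224.8 / 80.4) = 0.0611
epsilon = 0.0074 * (1 - 0.0611)
epsilon = 0.0070


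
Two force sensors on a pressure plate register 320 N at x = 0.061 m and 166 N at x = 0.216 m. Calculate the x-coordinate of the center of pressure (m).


COP_x = (F1*x1 + F2*x2) / (F1 + F2)
COP_x = (320*0.061 + 166*0.216) / (320 + 166)
Numerator = 55.3760
Denominator = 486
COP_x = 0.1139


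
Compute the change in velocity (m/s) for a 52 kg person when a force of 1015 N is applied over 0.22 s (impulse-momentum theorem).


J = F * dt = 1015 * 0.22 = 223.3000 N*s
delta_v = J / m
delta_v = 223.3000 / 52
delta_v = 4.2942


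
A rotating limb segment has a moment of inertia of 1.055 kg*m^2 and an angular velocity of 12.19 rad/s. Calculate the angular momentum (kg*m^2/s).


L = I * omega
L = 1.055 * 12.19
L = 12.8604


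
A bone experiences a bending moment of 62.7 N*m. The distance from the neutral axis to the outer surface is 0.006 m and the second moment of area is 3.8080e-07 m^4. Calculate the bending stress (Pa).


sigma = M * c / I
sigma = 62.7 * 0.006 / 3.8080e-07
M * c = 0.3762
sigma = 987920.1681


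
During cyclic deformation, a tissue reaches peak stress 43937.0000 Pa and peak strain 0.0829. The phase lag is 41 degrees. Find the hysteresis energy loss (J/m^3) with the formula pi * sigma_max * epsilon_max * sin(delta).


E_loss = pi * sigma_max * epsilon_max * sin(delta)
delta = 41 deg = 0.7156 rad
sin(delta) = 0.6561
E_loss = pi * 43937.0000 * 0.0829 * 0.6561
E_loss = 7507.1954


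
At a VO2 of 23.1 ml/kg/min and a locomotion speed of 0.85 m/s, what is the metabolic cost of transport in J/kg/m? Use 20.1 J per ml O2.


Power per kg = VO2 * 20.1 / 60
Power per kg = 23.1 * 20.1 / 60 = 7.7385 W/kg
Cost = power_per_kg / speed
Cost = 7.7385 / 0.85
Cost = 9.1041


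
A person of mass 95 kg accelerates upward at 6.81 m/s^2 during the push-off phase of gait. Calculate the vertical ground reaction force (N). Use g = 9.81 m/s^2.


GRF = m * (g + a)
GRF = 95 * (9.81 + 6.81)
GRF = 95 * 16.6200
GRF = 1578.9000


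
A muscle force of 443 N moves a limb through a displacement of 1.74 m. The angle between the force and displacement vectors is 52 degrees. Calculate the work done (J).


W = F * d * cos(theta)
theta = 52 deg = 0.9076 rad
cos(theta) = 0.6157
W = 443 * 1.74 * 0.6157
W = 474.5642


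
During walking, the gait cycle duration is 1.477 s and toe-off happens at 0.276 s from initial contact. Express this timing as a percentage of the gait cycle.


pct = (event_time / cycle_time) * 100
pct = (0.276 / 1.477) * 100
ratio = 0.1869
pct = 18.6865


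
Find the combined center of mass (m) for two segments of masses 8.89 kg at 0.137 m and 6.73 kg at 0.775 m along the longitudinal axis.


COM = (m1*x1 + m2*x2) / (m1 + m2)
COM = (8.89*0.137 + 6.73*0.775) / (8.89 + 6.73)
Numerator = 6.4337
Denominator = 15.6200
COM = 0.4119


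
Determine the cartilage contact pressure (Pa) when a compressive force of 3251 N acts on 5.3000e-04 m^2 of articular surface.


P = F / A
P = 3251 / 5.3000e-04
P = 6.1340e+06


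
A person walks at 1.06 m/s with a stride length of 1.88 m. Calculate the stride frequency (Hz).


f = v / stride_length
f = 1.06 / 1.88
f = 0.5638


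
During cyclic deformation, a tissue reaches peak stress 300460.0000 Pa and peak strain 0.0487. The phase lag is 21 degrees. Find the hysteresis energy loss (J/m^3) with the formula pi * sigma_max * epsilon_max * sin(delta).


E_loss = pi * sigma_max * epsilon_max * sin(delta)
delta = 21 deg = 0.3665 rad
sin(delta) = 0.3584
E_loss = pi * 300460.0000 * 0.0487 * 0.3584
E_loss = 16473.8330


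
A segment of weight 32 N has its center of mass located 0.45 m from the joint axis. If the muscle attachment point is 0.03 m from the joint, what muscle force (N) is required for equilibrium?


F_muscle = W * d_load / d_muscle
F_muscle = 32 * 0.45 / 0.03
Numerator = 14.4000
F_muscle = 480.0000


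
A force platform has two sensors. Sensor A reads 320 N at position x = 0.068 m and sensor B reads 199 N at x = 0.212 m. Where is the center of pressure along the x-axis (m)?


COP_x = (F1*x1 + F2*x2) / (F1 + F2)
COP_x = (320*0.068 + 199*0.212) / (320 + 199)
Numerator = 63.9480
Denominator = 519
COP_x = 0.1232


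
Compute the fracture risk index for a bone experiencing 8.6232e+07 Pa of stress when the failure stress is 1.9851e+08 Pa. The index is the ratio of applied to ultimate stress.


FRI = applied / ultimate
FRI = 8.6232e+07 / 1.9851e+08
FRI = 0.4344


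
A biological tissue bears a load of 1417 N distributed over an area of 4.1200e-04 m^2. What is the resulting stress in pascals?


stress = F / A
stress = 1417 / 4.1200e-04
stress = 3.4393e+06


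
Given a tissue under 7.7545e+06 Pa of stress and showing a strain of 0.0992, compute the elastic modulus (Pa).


E = stress / strain
E = 7.7545e+06 / 0.0992
E = 7.8170e+07


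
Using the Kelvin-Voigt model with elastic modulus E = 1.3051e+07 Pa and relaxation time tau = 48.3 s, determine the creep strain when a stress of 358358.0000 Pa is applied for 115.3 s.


epsilon(t) = (sigma/E) * (1 - exp(-t/tau))
sigma/E = 358358.0000 / 1.3051e+07 = 0.0275
exp(-t/tau) = exp(-115.3 / 48.3) = 0.0919
epsilon = 0.0275 * (1 - 0.0919)
epsilon = 0.0249


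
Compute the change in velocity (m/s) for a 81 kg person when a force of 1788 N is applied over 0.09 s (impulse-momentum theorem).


J = F * dt = 1788 * 0.09 = 160.9200 N*s
delta_v = J / m
delta_v = 160.9200 / 81
delta_v = 1.9867


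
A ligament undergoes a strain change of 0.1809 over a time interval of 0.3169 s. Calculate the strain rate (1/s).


strain_rate = delta_strain / delta_t
strain_rate = 0.1809 / 0.3169
strain_rate = 0.5708


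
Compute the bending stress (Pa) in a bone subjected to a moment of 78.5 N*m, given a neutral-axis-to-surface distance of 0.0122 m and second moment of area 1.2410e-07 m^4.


sigma = M * c / I
sigma = 78.5 * 0.0122 / 1.2410e-07
M * c = 0.9577
sigma = 7.7172e+06


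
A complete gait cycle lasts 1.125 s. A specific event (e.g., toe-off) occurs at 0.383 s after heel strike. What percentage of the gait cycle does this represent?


pct = (event_time / cycle_time) * 100
pct = (0.383 / 1.125) * 100
ratio = 0.3404
pct = 34.0444


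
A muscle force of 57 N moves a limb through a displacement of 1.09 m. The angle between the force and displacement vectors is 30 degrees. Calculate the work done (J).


W = F * d * cos(theta)
theta = 30 deg = 0.5236 rad
cos(theta) = 0.8660
W = 57 * 1.09 * 0.8660
W = 53.8062


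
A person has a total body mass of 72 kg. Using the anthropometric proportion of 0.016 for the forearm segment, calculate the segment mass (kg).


m_segment = body_mass * fraction
m_segment = 72 * 0.016
m_segment = 1.1520


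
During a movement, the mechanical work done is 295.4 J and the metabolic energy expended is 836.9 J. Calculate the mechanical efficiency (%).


eta = (W_mech / E_meta) * 100
eta = (295.4 / 836.9) * 100
ratio = 0.3530
eta = 35.2969


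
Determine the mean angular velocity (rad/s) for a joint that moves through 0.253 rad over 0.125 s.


omega = delta_theta / delta_t
omega = 0.253 / 0.125
omega = 2.0240


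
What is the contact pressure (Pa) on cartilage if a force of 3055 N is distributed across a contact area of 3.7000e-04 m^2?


P = F / A
P = 3055 / 3.7000e-04
P = 8.2568e+06


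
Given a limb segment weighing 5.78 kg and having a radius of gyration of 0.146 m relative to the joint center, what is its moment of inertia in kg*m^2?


I = m * k^2
I = 5.78 * 0.146^2
k^2 = 0.0213
I = 0.1232


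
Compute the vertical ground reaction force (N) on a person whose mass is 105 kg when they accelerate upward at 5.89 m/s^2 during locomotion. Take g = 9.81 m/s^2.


GRF = m * (g + a)
GRF = 105 * (9.81 + 5.89)
GRF = 105 * 15.7000
GRF = 1648.5000


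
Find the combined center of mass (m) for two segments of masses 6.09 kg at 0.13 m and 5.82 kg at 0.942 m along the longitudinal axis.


COM = (m1*x1 + m2*x2) / (m1 + m2)
COM = (6.09*0.13 + 5.82*0.942) / (6.09 + 5.82)
Numerator = 6.2741
Denominator = 11.9100
COM = 0.5268


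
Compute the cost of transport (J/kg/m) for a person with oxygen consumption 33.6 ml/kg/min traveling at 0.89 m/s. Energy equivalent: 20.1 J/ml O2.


Power per kg = VO2 * 20.1 / 60
Power per kg = 33.6 * 20.1 / 60 = 11.2560 W/kg
Cost = power_per_kg / speed
Cost = 11.2560 / 0.89
Cost = 12.6472


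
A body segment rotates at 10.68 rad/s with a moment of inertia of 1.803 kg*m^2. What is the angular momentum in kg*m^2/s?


L = I * omega
L = 1.803 * 10.68
L = 19.2560


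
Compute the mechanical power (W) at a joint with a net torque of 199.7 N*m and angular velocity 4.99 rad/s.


P = M * omega
P = 199.7 * 4.99
P = 996.5030


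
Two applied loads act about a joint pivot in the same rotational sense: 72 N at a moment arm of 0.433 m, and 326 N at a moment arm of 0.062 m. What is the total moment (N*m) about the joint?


M = F1 * d1 + F2 * d2
M = 72 * 0.433 + 326 * 0.062
M = 31.1760 + 20.2120
M = 51.3880


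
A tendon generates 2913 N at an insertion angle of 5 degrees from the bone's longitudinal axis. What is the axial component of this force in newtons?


F_eff = F_tendon * cos(theta)
theta = 5 deg = 0.0873 rad
cos(theta) = 0.9962
F_eff = 2913 * 0.9962
F_eff = 2901.9152


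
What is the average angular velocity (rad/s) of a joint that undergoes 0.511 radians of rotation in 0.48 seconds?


omega = delta_theta / delta_t
omega = 0.511 / 0.48
omega = 1.0646


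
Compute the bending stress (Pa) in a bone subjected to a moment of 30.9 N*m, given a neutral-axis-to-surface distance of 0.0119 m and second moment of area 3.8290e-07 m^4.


sigma = M * c / I
sigma = 30.9 * 0.0119 / 3.8290e-07
M * c = 0.3677
sigma = 960329.0676


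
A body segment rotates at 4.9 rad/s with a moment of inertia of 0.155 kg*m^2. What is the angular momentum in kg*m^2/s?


L = I * omega
L = 0.155 * 4.9
L = 0.7595


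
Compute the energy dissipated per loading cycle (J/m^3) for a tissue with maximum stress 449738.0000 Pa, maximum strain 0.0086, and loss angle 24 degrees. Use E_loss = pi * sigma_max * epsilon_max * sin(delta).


E_loss = pi * sigma_max * epsilon_max * sin(delta)
delta = 24 deg = 0.4189 rad
sin(delta) = 0.4067
E_loss = pi * 449738.0000 * 0.0086 * 0.4067
E_loss = 4942.2101


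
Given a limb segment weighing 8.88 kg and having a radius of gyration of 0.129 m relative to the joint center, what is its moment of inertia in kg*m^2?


I = m * k^2
I = 8.88 * 0.129^2
k^2 = 0.0166
I = 0.1478


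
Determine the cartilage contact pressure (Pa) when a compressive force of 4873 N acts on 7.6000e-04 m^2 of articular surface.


P = F / A
P = 4873 / 7.6000e-04
P = 6.4118e+06


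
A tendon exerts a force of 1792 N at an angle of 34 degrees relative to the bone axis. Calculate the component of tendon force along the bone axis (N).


F_eff = F_tendon * cos(theta)
theta = 34 deg = 0.5934 rad
cos(theta) = 0.8290
F_eff = 1792 * 0.8290
F_eff = 1485.6353


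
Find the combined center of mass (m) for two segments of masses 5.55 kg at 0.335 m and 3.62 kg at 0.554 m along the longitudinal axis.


COM = (m1*x1 + m2*x2) / (m1 + m2)
COM = (5.55*0.335 + 3.62*0.554) / (5.55 + 3.62)
Numerator = 3.8647
Denominator = 9.1700
COM = 0.4215


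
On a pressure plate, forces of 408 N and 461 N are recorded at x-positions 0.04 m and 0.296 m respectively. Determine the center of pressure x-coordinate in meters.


COP_x = (F1*x1 + F2*x2) / (F1 + F2)
COP_x = (408*0.04 + 461*0.296) / (408 + 461)
Numerator = 152.7760
Denominator = 869
COP_x = 0.1758


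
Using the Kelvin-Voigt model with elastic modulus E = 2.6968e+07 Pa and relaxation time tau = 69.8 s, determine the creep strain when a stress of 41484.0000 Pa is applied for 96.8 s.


epsilon(t) = (sigma/E) * (1 - exp(-t/tau))
sigma/E = 41484.0000 / 2.6968e+07 = 0.0015
exp(-t/tau) = exp(-96.8 / 69.8) = 0.2499
epsilon = 0.0015 * (1 - 0.2499)
epsilon = 0.0012


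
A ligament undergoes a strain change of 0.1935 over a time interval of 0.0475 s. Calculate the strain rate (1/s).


strain_rate = delta_strain / delta_t
strain_rate = 0.1935 / 0.0475
strain_rate = 4.0737


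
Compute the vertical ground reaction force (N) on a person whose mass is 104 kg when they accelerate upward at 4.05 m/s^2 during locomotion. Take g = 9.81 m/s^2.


GRF = m * (g + a)
GRF = 104 * (9.81 + 4.05)
GRF = 104 * 13.8600
GRF = 1441.4400


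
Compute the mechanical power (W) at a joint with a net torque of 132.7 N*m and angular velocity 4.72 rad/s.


P = M * omega
P = 132.7 * 4.72
P = 626.3440


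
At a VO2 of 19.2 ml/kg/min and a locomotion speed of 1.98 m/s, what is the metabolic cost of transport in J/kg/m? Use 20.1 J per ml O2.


Power per kg = VO2 * 20.1 / 60
Power per kg = 19.2 * 20.1 / 60 = 6.4320 W/kg
Cost = power_per_kg / speed
Cost = 6.4320 / 1.98
Cost = 3.2485


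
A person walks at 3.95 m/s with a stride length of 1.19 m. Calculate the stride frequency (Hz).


f = v / stride_length
f = 3.95 / 1.19
f = 3.3193


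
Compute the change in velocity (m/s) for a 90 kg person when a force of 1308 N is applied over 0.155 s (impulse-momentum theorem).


J = F * dt = 1308 * 0.155 = 202.7400 N*s
delta_v = J / m
delta_v = 202.7400 / 90
delta_v = 2.2527


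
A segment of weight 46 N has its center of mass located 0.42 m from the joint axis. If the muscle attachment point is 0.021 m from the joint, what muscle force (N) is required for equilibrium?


F_muscle = W * d_load / d_muscle
F_muscle = 46 * 0.42 / 0.021
Numerator = 19.3200
F_muscle = 920.0000


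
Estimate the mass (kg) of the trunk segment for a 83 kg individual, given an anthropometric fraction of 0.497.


m_segment = body_mass * fraction
m_segment = 83 * 0.497
m_segment = 41.2510


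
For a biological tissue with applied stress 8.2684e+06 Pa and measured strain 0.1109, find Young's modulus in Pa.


E = stress / strain
E = 8.2684e+06 / 0.1109
E = 7.4557e+07


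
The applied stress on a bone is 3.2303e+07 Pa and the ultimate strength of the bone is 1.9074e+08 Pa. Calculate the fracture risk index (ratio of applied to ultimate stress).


FRI = applied / ultimate
FRI = 3.2303e+07 / 1.9074e+08
FRI = 0.1694


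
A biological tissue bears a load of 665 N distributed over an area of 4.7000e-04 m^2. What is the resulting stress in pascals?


stress = F / A
stress = 665 / 4.7000e-04
stress = 1.4149e+06


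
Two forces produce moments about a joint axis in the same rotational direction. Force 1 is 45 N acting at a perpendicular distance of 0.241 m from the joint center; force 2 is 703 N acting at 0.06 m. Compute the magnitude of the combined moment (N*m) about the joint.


M = F1 * d1 + F2 * d2
M = 45 * 0.241 + 703 * 0.06
M = 10.8450 + 42.1800
M = 53.0250


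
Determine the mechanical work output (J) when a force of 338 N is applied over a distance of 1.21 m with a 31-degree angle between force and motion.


W = F * d * cos(theta)
theta = 31 deg = 0.5411 rad
cos(theta) = 0.8572
W = 338 * 1.21 * 0.8572
W = 350.5643


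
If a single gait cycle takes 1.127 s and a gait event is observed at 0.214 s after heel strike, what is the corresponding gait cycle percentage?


pct = (event_time / cycle_time) * 100
pct = (0.214 / 1.127) * 100
ratio = 0.1899
pct = 18.9885


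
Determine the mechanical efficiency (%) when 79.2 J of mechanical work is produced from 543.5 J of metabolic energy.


eta = (W_mech / E_meta) * 100
eta = (79.2 / 543.5) * 100
ratio = 0.1457
eta = 14.5722


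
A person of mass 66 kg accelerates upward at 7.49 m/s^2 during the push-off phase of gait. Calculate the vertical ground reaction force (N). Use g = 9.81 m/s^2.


GRF = m * (g + a)
GRF = 66 * (9.81 + 7.49)
GRF = 66 * 17.3000
GRF = 1141.8000


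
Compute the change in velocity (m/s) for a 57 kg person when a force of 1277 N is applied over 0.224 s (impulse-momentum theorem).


J = F * dt = 1277 * 0.224 = 286.0480 N*s
delta_v = J / m
delta_v = 286.0480 / 57
delta_v = 5.0184


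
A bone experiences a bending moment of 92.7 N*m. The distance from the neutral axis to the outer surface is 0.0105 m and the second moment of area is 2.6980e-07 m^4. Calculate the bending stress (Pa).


sigma = M * c / I
sigma = 92.7 * 0.0105 / 2.6980e-07
M * c = 0.9734
sigma = 3.6077e+06


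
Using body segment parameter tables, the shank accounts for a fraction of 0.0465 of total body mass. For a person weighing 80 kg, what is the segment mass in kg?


m_segment = body_mass * fraction
m_segment = 80 * 0.0465
m_segment = 3.7200


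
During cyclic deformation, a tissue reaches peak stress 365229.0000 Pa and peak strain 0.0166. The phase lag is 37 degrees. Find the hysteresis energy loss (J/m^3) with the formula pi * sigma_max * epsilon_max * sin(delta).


E_loss = pi * sigma_max * epsilon_max * sin(delta)
delta = 37 deg = 0.6458 rad
sin(delta) = 0.6018
E_loss = pi * 365229.0000 * 0.0166 * 0.6018
E_loss = 11462.6819


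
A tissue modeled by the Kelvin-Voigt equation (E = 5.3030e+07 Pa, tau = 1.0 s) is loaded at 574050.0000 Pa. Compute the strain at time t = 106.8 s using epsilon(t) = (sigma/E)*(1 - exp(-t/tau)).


epsilon(t) = (sigma/E) * (1 - exp(-t/tau))
sigma/E = 574050.0000 / 5.3030e+07 = 0.0108
exp(-t/tau) = exp(-106.8 / 1.0) = 4.1433e-47
epsilon = 0.0108 * (1 - 4.1433e-47)
epsilon = 0.0108


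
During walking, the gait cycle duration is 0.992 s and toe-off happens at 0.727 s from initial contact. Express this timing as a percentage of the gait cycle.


pct = (event_time / cycle_time) * 100
pct = (0.727 / 0.992) * 100
ratio = 0.7329
pct = 73.2863


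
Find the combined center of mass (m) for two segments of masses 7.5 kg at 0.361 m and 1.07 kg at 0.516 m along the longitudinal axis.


COM = (m1*x1 + m2*x2) / (m1 + m2)
COM = (7.5*0.361 + 1.07*0.516) / (7.5 + 1.07)
Numerator = 3.2596
Denominator = 8.5700
COM = 0.3804


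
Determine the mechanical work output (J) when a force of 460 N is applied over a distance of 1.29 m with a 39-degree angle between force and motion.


W = F * d * cos(theta)
theta = 39 deg = 0.6807 rad
cos(theta) = 0.7771
W = 460 * 1.29 * 0.7771
W = 461.1584


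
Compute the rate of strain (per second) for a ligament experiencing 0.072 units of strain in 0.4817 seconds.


strain_rate = delta_strain / delta_t
strain_rate = 0.072 / 0.4817
strain_rate = 0.1495


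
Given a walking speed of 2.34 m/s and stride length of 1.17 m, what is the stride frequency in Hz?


f = v / stride_length
f = 2.34 / 1.17
f = 2.0000


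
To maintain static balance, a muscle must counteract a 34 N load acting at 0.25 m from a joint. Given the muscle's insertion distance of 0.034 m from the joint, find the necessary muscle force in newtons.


F_muscle = W * d_load / d_muscle
F_muscle = 34 * 0.25 / 0.034
Numerator = 8.5000
F_muscle = 250.0000


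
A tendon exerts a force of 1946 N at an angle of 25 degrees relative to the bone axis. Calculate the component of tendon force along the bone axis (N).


F_eff = F_tendon * cos(theta)
theta = 25 deg = 0.4363 rad
cos(theta) = 0.9063
F_eff = 1946 * 0.9063
F_eff = 1763.6750


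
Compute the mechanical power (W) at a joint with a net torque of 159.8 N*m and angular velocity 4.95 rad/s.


P = M * omega
P = 159.8 * 4.95
P = 791.0100


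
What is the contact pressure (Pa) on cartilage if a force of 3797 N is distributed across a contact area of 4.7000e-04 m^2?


P = F / A
P = 3797 / 4.7000e-04
P = 8.0787e+06


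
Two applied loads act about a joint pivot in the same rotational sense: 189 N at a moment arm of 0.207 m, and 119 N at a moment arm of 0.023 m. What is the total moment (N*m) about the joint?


M = F1 * d1 + F2 * d2
M = 189 * 0.207 + 119 * 0.023
M = 39.1230 + 2.7370
M = 41.8600


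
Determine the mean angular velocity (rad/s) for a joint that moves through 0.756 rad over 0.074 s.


omega = delta_theta / delta_t
omega = 0.756 / 0.074
omega = 10.2162


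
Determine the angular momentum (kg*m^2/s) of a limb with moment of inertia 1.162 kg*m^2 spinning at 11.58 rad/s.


L = I * omega
L = 1.162 * 11.58
L = 13.4560


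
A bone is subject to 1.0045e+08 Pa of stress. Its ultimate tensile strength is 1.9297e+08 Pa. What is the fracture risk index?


FRI = applied / ultimate
FRI = 1.0045e+08 / 1.9297e+08
FRI = 0.5205


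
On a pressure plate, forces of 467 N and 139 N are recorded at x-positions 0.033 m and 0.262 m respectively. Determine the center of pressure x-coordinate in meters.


COP_x = (F1*x1 + F2*x2) / (F1 + F2)
COP_x = (467*0.033 + 139*0.262) / (467 + 139)
Numerator = 51.8290
Denominator = 606
COP_x = 0.0855


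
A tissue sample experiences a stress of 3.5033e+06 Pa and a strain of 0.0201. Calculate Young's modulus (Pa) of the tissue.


E = stress / strain
E = 3.5033e+06 / 0.0201
E = 1.7429e+08


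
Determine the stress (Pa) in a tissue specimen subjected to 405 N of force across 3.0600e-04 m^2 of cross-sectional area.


stress = F / A
stress = 405 / 3.0600e-04
stress = 1.3235e+06


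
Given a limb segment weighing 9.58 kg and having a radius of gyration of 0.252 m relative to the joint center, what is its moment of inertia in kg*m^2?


I = m * k^2
I = 9.58 * 0.252^2
k^2 = 0.0635
I = 0.6084


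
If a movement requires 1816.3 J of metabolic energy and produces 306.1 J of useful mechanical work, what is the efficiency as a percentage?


eta = (W_mech / E_meta) * 100
eta = (306.1 / 1816.3) * 100
ratio = 0.1685
eta = 16.8529


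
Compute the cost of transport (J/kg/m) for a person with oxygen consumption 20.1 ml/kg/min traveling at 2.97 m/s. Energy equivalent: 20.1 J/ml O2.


Power per kg = VO2 * 20.1 / 60
Power per kg = 20.1 * 20.1 / 60 = 6.7335 W/kg
Cost = power_per_kg / speed
Cost = 6.7335 / 2.97
Cost = 2.2672


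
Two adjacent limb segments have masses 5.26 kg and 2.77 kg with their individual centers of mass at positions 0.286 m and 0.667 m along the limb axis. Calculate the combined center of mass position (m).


COM = (m1*x1 + m2*x2) / (m1 + m2)
COM = (5.26*0.286 + 2.77*0.667) / (5.26 + 2.77)
Numerator = 3.3519
Denominator = 8.0300
COM = 0.4174


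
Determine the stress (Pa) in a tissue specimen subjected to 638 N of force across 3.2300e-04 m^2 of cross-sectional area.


stress = F / A
stress = 638 / 3.2300e-04
stress = 1.9752e+06


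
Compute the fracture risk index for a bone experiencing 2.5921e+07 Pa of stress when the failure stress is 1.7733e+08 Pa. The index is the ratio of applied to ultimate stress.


FRI = applied / ultimate
FRI = 2.5921e+07 / 1.7733e+08
FRI = 0.1462


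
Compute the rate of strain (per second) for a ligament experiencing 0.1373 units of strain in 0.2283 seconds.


strain_rate = delta_strain / delta_t
strain_rate = 0.1373 / 0.2283
strain_rate = 0.6014


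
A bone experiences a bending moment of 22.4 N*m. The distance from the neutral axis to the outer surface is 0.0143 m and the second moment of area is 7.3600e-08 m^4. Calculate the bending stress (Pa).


sigma = M * c / I
sigma = 22.4 * 0.0143 / 7.3600e-08
M * c = 0.3203
sigma = 4.3522e+06


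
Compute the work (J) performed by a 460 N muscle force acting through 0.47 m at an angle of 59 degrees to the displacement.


W = F * d * cos(theta)
theta = 59 deg = 1.0297 rad
cos(theta) = 0.5150
W = 460 * 0.47 * 0.5150
W = 111.3512


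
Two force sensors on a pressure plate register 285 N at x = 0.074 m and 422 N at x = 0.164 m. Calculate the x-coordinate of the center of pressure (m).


COP_x = (F1*x1 + F2*x2) / (F1 + F2)
COP_x = (285*0.074 + 422*0.164) / (285 + 422)
Numerator = 90.2980
Denominator = 707
COP_x = 0.1277


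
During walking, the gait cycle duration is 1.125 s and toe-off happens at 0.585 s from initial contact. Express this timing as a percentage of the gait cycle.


pct = (event_time / cycle_time) * 100
pct = (0.585 / 1.125) * 100
ratio = 0.5200
pct = 52.0000


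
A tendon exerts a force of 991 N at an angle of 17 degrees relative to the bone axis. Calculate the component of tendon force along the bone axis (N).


F_eff = F_tendon * cos(theta)
theta = 17 deg = 0.2967 rad
cos(theta) = 0.9563
F_eff = 991 * 0.9563
F_eff = 947.6980


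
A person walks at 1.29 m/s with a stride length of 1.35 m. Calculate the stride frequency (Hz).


f = v / stride_length
f = 1.29 / 1.35
f = 0.9556


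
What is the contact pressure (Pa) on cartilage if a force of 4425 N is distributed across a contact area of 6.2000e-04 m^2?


P = F / A
P = 4425 / 6.2000e-04
P = 7.1371e+06


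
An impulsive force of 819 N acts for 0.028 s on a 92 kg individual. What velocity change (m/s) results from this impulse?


J = F * dt = 819 * 0.028 = 22.9320 N*s
delta_v = J / m
delta_v = 22.9320 / 92
delta_v = 0.2493


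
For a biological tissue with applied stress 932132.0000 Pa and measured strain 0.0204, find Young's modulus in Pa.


E = stress / strain
E = 932132.0000 / 0.0204
E = 4.5693e+07


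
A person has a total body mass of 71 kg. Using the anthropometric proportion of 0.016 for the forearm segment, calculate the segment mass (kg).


m_segment = body_mass * fraction
m_segment = 71 * 0.016
m_segment = 1.1360


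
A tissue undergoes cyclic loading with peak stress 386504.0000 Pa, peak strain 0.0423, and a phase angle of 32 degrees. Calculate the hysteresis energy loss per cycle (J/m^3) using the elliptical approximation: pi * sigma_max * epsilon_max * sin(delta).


E_loss = pi * sigma_max * epsilon_max * sin(delta)
delta = 32 deg = 0.5585 rad
sin(delta) = 0.5299
E_loss = pi * 386504.0000 * 0.0423 * 0.5299
E_loss = 27217.8578


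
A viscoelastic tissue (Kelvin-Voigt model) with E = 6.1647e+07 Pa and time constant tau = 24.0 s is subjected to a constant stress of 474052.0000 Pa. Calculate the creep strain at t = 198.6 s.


epsilon(t) = (sigma/E) * (1 - exp(-t/tau))
sigma/E = 474052.0000 / 6.1647e+07 = 0.0077
exp(-t/tau) = exp(-198.6 / 24.0) = 2.5481e-04
epsilon = 0.0077 * (1 - 2.5481e-04)
epsilon = 0.0077


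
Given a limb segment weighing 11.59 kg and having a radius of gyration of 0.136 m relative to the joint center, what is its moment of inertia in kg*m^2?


I = m * k^2
I = 11.59 * 0.136^2
k^2 = 0.0185
I = 0.2144


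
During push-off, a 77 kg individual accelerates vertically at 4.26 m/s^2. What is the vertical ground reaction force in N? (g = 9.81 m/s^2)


GRF = m * (g + a)
GRF = 77 * (9.81 + 4.26)
GRF = 77 * 14.0700
GRF = 1083.3900


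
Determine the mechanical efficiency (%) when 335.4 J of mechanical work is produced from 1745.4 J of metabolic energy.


eta = (W_mech / E_meta) * 100
eta = (335.4 / 1745.4) * 100
ratio = 0.1922
eta = 19.2162


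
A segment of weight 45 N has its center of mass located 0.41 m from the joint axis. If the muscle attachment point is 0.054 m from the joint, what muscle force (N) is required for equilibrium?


F_muscle = W * d_load / d_muscle
F_muscle = 45 * 0.41 / 0.054
Numerator = 18.4500
F_muscle = 341.6667


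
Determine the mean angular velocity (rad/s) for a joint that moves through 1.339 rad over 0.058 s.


omega = delta_theta / delta_t
omega = 1.339 / 0.058
omega = 23.0862


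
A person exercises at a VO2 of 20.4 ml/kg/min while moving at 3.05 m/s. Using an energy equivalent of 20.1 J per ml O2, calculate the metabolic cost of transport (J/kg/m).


Power per kg = VO2 * 20.1 / 60
Power per kg = 20.4 * 20.1 / 60 = 6.8340 W/kg
Cost = power_per_kg / speed
Cost = 6.8340 / 3.05
Cost = 2.2407


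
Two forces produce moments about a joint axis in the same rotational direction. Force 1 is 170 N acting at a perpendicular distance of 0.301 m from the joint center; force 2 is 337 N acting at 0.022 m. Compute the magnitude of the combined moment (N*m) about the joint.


M = F1 * d1 + F2 * d2
M = 170 * 0.301 + 337 * 0.022
M = 51.1700 + 7.4140
M = 58.5840


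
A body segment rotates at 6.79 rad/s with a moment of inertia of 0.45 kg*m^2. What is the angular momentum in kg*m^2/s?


L = I * omega
L = 0.45 * 6.79
L = 3.0555


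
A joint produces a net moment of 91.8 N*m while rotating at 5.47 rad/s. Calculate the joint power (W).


P = M * omega
P = 91.8 * 5.47
P = 502.1460


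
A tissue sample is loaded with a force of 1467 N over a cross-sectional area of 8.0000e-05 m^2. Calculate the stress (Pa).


stress = F / A
stress = 1467 / 8.0000e-05
stress = 1.8338e+07


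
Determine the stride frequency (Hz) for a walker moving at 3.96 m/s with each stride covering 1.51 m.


f = v / stride_length
f = 3.96 / 1.51
f = 2.6225


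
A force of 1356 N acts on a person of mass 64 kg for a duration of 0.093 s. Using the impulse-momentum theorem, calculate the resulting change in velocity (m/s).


J = F * dt = 1356 * 0.093 = 126.1080 N*s
delta_v = J / m
delta_v = 126.1080 / 64
delta_v = 1.9704


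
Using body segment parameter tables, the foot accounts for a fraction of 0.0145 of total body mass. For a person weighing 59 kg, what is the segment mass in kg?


m_segment = body_mass * fraction
m_segment = 59 * 0.0145
m_segment = 0.8555


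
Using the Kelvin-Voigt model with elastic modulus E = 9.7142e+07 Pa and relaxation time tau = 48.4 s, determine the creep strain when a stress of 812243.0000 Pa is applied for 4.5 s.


epsilon(t) = (sigma/E) * (1 - exp(-t/tau))
sigma/E = 812243.0000 / 9.7142e+07 = 0.0084
exp(-t/tau) = exp(-4.5 / 48.4) = 0.9112
epsilon = 0.0084 * (1 - 0.9112)
epsilon = 7.4236e-04


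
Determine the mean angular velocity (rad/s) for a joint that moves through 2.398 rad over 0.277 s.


omega = delta_theta / delta_t
omega = 2.398 / 0.277
omega = 8.6570


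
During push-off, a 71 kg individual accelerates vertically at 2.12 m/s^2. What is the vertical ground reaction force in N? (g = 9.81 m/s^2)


GRF = m * (g + a)
GRF = 71 * (9.81 + 2.12)
GRF = 71 * 11.9300
GRF = 847.0300


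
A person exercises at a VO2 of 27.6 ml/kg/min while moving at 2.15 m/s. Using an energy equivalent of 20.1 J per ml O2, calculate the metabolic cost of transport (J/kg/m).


Power per kg = VO2 * 20.1 / 60
Power per kg = 27.6 * 20.1 / 60 = 9.2460 W/kg
Cost = power_per_kg / speed
Cost = 9.2460 / 2.15
Cost = 4.3005


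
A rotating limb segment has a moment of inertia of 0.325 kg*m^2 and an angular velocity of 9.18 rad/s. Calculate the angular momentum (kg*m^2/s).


L = I * omega
L = 0.325 * 9.18
L = 2.9835


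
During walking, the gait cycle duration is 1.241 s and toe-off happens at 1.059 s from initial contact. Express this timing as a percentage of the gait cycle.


pct = (event_time / cycle_time) * 100
pct = (1.059 / 1.241) * 100
ratio = 0.8533
pct = 85.3344


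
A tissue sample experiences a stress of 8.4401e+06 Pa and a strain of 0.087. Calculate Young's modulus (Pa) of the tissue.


E = stress / strain
E = 8.4401e+06 / 0.087
E = 9.7013e+07


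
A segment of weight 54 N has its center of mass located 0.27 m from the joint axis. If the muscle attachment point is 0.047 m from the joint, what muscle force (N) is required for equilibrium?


F_muscle = W * d_load / d_muscle
F_muscle = 54 * 0.27 / 0.047
Numerator = 14.5800
F_muscle = 310.2128


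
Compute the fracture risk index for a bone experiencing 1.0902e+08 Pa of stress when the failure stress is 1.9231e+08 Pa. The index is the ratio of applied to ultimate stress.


FRI = applied / ultimate
FRI = 1.0902e+08 / 1.9231e+08
FRI = 0.5669


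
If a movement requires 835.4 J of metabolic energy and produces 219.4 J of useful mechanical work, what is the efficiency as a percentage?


eta = (W_mech / E_meta) * 100
eta = (219.4 / 835.4) * 100
ratio = 0.2626
eta = 26.2629


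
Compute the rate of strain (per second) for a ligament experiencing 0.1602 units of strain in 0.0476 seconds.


strain_rate = delta_strain / delta_t
strain_rate = 0.1602 / 0.0476
strain_rate = 3.3655


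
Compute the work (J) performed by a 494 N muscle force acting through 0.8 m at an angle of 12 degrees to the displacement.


W = F * d * cos(theta)
theta = 12 deg = 0.2094 rad
cos(theta) = 0.9781
W = 494 * 0.8 * 0.9781
W = 386.5639


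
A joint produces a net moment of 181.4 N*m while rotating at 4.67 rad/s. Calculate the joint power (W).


P = M * omega
P = 181.4 * 4.67
P = 847.1380


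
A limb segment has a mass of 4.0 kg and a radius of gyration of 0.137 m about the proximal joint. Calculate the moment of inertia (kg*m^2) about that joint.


I = m * k^2
I = 4.0 * 0.137^2
k^2 = 0.0188
I = 0.0751


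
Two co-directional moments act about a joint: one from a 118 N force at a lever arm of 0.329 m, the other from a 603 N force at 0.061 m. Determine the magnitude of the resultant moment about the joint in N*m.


M = F1 * d1 + F2 * d2
M = 118 * 0.329 + 603 * 0.061
M = 38.8220 + 36.7830
M = 75.6050


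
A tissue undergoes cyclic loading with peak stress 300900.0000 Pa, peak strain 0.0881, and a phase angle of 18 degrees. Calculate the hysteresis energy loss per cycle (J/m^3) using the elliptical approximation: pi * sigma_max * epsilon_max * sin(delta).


E_loss = pi * sigma_max * epsilon_max * sin(delta)
delta = 18 deg = 0.3142 rad
sin(delta) = 0.3090
E_loss = pi * 300900.0000 * 0.0881 * 0.3090
E_loss = 25735.3650


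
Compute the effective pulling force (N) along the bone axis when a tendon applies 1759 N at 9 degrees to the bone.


F_eff = F_tendon * cos(theta)
theta = 9 deg = 0.1571 rad
cos(theta) = 0.9877
F_eff = 1759 * 0.9877
F_eff = 1737.3438


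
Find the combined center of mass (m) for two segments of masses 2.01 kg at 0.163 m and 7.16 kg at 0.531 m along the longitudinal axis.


COM = (m1*x1 + m2*x2) / (m1 + m2)
COM = (2.01*0.163 + 7.16*0.531) / (2.01 + 7.16)
Numerator = 4.1296
Denominator = 9.1700
COM = 0.4503


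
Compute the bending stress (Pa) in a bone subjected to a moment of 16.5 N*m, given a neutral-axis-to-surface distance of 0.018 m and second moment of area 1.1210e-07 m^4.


sigma = M * c / I
sigma = 16.5 * 0.018 / 1.1210e-07
M * c = 0.2970
sigma = 2.6494e+06


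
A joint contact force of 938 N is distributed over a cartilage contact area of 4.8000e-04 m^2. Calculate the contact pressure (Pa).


P = F / A
P = 938 / 4.8000e-04
P = 1.9542e+06


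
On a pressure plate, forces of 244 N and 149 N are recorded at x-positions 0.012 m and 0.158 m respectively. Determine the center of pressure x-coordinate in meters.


COP_x = (F1*x1 + F2*x2) / (F1 + F2)
COP_x = (244*0.012 + 149*0.158) / (244 + 149)
Numerator = 26.4700
Denominator = 393
COP_x = 0.0674


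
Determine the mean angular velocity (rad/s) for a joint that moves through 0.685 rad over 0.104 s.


omega = delta_theta / delta_t
omega = 0.685 / 0.104
omega = 6.5865


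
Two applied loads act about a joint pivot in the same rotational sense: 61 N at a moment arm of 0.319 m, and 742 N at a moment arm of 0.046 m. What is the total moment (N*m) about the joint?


M = F1 * d1 + F2 * d2
M = 61 * 0.319 + 742 * 0.046
M = 19.4590 + 34.1320
M = 53.5910


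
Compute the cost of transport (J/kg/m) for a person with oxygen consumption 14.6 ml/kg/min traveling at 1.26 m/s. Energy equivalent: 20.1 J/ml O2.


Power per kg = VO2 * 20.1 / 60
Power per kg = 14.6 * 20.1 / 60 = 4.8910 W/kg
Cost = power_per_kg / speed
Cost = 4.8910 / 1.26
Cost = 3.8817


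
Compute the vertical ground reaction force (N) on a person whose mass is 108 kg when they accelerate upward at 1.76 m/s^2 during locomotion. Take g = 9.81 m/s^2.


GRF = m * (g + a)
GRF = 108 * (9.81 + 1.76)
GRF = 108 * 11.5700
GRF = 1249.5600


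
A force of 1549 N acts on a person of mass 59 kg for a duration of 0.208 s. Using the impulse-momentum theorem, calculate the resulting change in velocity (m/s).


J = F * dt = 1549 * 0.208 = 322.1920 N*s
delta_v = J / m
delta_v = 322.1920 / 59
delta_v = 5.4609


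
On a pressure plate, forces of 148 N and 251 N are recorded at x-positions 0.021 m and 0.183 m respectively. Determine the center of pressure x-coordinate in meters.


COP_x = (F1*x1 + F2*x2) / (F1 + F2)
COP_x = (148*0.021 + 251*0.183) / (148 + 251)
Numerator = 49.0410
Denominator = 399
COP_x = 0.1229


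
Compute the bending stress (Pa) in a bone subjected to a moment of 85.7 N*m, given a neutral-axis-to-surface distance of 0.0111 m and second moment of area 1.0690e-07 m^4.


sigma = M * c / I
sigma = 85.7 * 0.0111 / 1.0690e-07
M * c = 0.9513
sigma = 8.8987e+06


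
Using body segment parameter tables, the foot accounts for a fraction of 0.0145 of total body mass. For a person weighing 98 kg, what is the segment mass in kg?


m_segment = body_mass * fraction
m_segment = 98 * 0.0145
m_segment = 1.4210


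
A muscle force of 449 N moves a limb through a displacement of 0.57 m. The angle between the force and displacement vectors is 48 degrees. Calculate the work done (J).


W = F * d * cos(theta)
theta = 48 deg = 0.8378 rad
cos(theta) = 0.6691
W = 449 * 0.57 * 0.6691
W = 171.2506


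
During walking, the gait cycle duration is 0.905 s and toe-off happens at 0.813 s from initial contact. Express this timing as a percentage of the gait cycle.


pct = (event_time / cycle_time) * 100
pct = (0.813 / 0.905) * 100
ratio = 0.8983
pct = 89.8343


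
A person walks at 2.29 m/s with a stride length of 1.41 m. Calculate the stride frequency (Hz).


f = v / stride_length
f = 2.29 / 1.41
f = 1.6241


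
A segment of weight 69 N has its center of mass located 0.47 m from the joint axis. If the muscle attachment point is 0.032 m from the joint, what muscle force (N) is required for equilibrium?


F_muscle = W * d_load / d_muscle
F_muscle = 69 * 0.47 / 0.032
Numerator = 32.4300
F_muscle = 1013.4375


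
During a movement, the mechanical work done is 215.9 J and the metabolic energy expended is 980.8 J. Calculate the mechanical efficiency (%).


eta = (W_mech / E_meta) * 100
eta = (215.9 / 980.8) * 100
ratio = 0.2201
eta = 22.0126


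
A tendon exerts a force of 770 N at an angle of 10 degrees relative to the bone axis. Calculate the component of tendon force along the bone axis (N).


F_eff = F_tendon * cos(theta)
theta = 10 deg = 0.1745 rad
cos(theta) = 0.9848
F_eff = 770 * 0.9848
F_eff = 758.3020


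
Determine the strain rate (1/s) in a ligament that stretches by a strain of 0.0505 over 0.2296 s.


strain_rate = delta_strain / delta_t
strain_rate = 0.0505 / 0.2296
strain_rate = 0.2199


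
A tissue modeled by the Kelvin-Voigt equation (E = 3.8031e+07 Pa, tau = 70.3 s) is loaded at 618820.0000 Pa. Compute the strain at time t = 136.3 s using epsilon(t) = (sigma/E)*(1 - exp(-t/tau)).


epsilon(t) = (sigma/E) * (1 - exp(-t/tau))
sigma/E = 618820.0000 / 3.8031e+07 = 0.0163
exp(-t/tau) = exp(-136.3 / 70.3) = 0.1439
epsilon = 0.0163 * (1 - 0.1439)
epsilon = 0.0139
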